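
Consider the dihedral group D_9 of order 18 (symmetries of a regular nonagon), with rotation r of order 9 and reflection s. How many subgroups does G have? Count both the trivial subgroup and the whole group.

|G| = 18, so by Lagrange every subgroup order divides 18. Divisors: 1, 2, 3, 6, 9, 18.
Subgroups by order — order 1: 1; order 2: 9; order 3: 1; order 6: 3; order 9: 1; order 18: 1.
Total: 1 + 9 + 1 + 3 + 1 + 1 = 16.

16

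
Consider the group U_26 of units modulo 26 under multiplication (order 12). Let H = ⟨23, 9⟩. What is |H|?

|⟨23⟩| = 6 and |⟨9⟩| = 3, so |H| is a multiple of lcm(6, 3) = 6 and divides |G| = 12.
Closing under the operation: H = {1, 3, 9, 17, 23, 25}, so |H| = 6.

6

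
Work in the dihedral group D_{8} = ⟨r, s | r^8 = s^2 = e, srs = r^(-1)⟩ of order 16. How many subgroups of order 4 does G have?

|G| = 16 and 4 | 16, so subgroups of order 4 are possible by Lagrange.
The subgroups of order 4 are: {e, r^2, r^4, r^6}; {e, r^4, r^2s, r^6s}; {e, r^4, r^3s, r^7s}; {e, r^4, s, r^4s}; … (5 in all).
So G has 5 subgroups of order 4.

5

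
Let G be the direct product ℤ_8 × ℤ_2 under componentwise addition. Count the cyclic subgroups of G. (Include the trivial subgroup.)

8

Group the elements of G by the cyclic subgroup they generate; each cyclic subgroup of order d accounts for φ(d) elements.
Cyclic subgroups by order — order 1: 1; order 2: 3; order 4: 2; order 8: 2.
Total: 8.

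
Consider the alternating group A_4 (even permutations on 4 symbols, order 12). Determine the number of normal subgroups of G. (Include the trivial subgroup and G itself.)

G has 10 subgroups. Checking conjugation-invariance by order — order 1: 1/1 normal; order 2: 0/3 normal; order 3: 0/4 normal; order 4: 1/1 normal; order 12: 1/1 normal.
Total normal subgroups: 3.

3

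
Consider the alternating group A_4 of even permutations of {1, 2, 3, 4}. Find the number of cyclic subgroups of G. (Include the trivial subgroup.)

8

Group the elements of G by the cyclic subgroup they generate; each cyclic subgroup of order d accounts for φ(d) elements.
Cyclic subgroups by order — order 1: 1; order 2: 3; order 3: 4.
Total: 8.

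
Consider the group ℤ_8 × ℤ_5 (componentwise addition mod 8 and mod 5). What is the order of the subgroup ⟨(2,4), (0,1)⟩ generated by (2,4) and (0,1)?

20

|⟨(2,4)⟩| = 20 and |⟨(0,1)⟩| = 5, so |H| is a multiple of lcm(20, 5) = 20 and divides |G| = 40.
Closing under the operation: H = {(0,0), (0,1), (0,2), (0,3), (0,4), (2,0), (2,1), (2,2), (2,3), (2,4), (4,0), (4,1), (4,2), (4,3), (4,4), (6,0), (6,1), (6,2), (6,3), (6,4)}, so |H| = 20.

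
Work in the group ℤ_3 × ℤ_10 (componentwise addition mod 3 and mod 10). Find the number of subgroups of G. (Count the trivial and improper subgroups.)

8

|G| = 30, so by Lagrange every subgroup order divides 30. Divisors: 1, 2, 3, 5, 6, 10, 15, 30.
Subgroups by order — order 1: 1; order 2: 1; order 3: 1; order 5: 1; order 6: 1; order 10: 1; order 15: 1; order 30: 1.
Total: 1 + 1 + 1 + 1 + 1 + 1 + 1 + 1 = 8.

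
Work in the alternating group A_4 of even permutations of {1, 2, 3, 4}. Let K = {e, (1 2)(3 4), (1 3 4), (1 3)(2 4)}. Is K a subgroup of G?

No

(1 3 4) ∈ K but its inverse (1 4 3) ∉ K, so K is not a subgroup.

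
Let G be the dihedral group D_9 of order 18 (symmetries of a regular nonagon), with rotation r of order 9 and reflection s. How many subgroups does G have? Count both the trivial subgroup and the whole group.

|G| = 18, so by Lagrange every subgroup order divides 18. Divisors: 1, 2, 3, 6, 9, 18.
Subgroups by order — order 1: 1; order 2: 9; order 3: 1; order 6: 3; order 9: 1; order 18: 1.
Total: 1 + 9 + 1 + 3 + 1 + 1 = 16.

16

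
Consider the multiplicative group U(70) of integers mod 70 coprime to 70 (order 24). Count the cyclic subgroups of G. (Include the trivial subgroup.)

12

Group the elements of G by the cyclic subgroup they generate; each cyclic subgroup of order d accounts for φ(d) elements.
Cyclic subgroups by order — order 1: 1; order 2: 3; order 3: 1; order 4: 2; order 6: 3; order 12: 2.
Total: 12.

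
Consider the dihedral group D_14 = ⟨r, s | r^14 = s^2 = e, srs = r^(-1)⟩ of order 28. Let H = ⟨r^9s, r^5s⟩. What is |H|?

|⟨r^9s⟩| = 2 and |⟨r^5s⟩| = 2, so |H| is a multiple of lcm(2, 2) = 2 and divides |G| = 28.
Closing under the operation: H = {e, r^2, r^4, r^6, r^8, r^10, r^12, rs, r^3s, r^5s, r^7s, r^9s, r^11s, r^13s}, so |H| = 14.

14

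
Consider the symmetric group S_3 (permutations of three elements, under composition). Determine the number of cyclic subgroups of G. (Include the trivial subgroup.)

Each element a generates a cyclic subgroup ⟨a⟩; distinct elements may generate the same one (a cyclic group of order d has φ(d) generators).
Cyclic subgroups by order — order 1: 1; order 2: 3; order 3: 1.
Total: 5.

5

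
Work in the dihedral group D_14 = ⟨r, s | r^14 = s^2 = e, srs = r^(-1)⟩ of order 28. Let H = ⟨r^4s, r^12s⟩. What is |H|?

14

|⟨r^4s⟩| = 2 and |⟨r^12s⟩| = 2, so |H| is a multiple of lcm(2, 2) = 2 and divides |G| = 28.
Closing under the operation: H = {e, r^2, r^4, r^6, r^8, r^10, r^12, s, r^2s, r^4s, r^6s, r^8s, r^10s, r^12s}, so |H| = 14.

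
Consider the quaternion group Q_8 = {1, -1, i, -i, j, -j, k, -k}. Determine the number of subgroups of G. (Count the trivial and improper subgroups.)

|G| = 8, so by Lagrange every subgroup order divides 8. Divisors: 1, 2, 4, 8.
Subgroups by order — order 1: 1; order 2: 1; order 4: 3; order 8: 1.
Total: 1 + 1 + 3 + 1 = 6.

6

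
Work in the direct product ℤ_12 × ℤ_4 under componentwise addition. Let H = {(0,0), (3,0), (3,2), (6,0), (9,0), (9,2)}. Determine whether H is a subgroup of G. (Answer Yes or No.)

Closure fails: (9,0) + (9,2) = (6,2) ∉ H. So H is not a subgroup.

No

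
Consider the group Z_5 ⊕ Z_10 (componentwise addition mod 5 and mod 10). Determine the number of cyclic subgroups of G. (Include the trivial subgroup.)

Group the elements of G by the cyclic subgroup they generate; each cyclic subgroup of order d accounts for φ(d) elements.
Cyclic subgroups by order — order 1: 1; order 2: 1; order 5: 6; order 10: 6.
Total: 14.

14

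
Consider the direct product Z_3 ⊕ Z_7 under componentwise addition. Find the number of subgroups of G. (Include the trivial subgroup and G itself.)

|G| = 21, so by Lagrange every subgroup order divides 21. Divisors: 1, 3, 7, 21.
Subgroups by order — order 1: 1; order 3: 1; order 7: 1; order 21: 1.
Total: 1 + 1 + 1 + 1 = 4.

4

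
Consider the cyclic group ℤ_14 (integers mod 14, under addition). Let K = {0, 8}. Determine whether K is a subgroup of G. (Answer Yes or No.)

8 ∈ K but its inverse 6 ∉ K, so K is not a subgroup.

No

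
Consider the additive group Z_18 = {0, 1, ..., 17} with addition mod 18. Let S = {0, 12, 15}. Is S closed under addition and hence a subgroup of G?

No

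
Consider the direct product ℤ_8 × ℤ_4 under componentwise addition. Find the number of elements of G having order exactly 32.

0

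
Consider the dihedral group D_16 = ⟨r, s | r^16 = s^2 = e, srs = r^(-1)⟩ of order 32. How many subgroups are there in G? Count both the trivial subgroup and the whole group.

|G| = 32, so by Lagrange every subgroup order divides 32. Divisors: 1, 2, 4, 8, 16, 32.
Subgroups by order — order 1: 1; order 2: 17; order 4: 9; order 8: 5; order 16: 3; order 32: 1.
Total: 1 + 17 + 9 + 5 + 3 + 1 = 36.

36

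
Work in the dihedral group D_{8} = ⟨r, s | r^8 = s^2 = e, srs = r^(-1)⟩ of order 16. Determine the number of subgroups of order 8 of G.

|G| = 16 and 8 | 16, so subgroups of order 8 are possible by Lagrange.
The subgroups of order 8 are: {e, r, r^2, r^3, r^4, r^5, r^6, r^7}; {e, r^2, r^4, r^6, s, r^2s, r^4s, r^6s}; {e, r^2, r^4, r^6, rs, r^3s, r^5s, r^7s}.
So G has 3 subgroups of order 8.

3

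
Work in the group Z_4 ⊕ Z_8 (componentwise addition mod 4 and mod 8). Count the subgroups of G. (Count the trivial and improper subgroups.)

22

|G| = 32, so by Lagrange every subgroup order divides 32. Divisors: 1, 2, 4, 8, 16, 32.
Subgroups by order — order 1: 1; order 2: 3; order 4: 7; order 8: 7; order 16: 3; order 32: 1.
Total: 1 + 3 + 7 + 7 + 3 + 1 = 22.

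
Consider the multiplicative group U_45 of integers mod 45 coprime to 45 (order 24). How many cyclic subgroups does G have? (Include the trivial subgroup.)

12

Group the elements of G by the cyclic subgroup they generate; each cyclic subgroup of order d accounts for φ(d) elements.
Cyclic subgroups by order — order 1: 1; order 2: 3; order 3: 1; order 4: 2; order 6: 3; order 12: 2.
Total: 12.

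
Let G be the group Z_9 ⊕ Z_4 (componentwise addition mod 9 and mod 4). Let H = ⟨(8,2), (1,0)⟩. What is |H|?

18

|⟨(8,2)⟩| = 18 and |⟨(1,0)⟩| = 9, so |H| is a multiple of lcm(18, 9) = 18 and divides |G| = 36.
Closing under the operation: H = {(0,0), (0,2), (1,0), (1,2), (2,0), (2,2), (3,0), (3,2), (4,0), (4,2), (5,0), (5,2), (6,0), (6,2), (7,0), (7,2), (8,0), (8,2)}, so |H| = 18.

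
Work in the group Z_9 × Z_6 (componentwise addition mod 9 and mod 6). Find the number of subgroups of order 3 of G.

4

|G| = 54 and 3 | 54, so subgroups of order 3 are possible by Lagrange.
The subgroups of order 3 are: {(0,0), (0,2), (0,4)}; {(0,0), (3,0), (6,0)}; {(0,0), (3,2), (6,4)}; {(0,0), (3,4), (6,2)}.
So G has 4 subgroups of order 3.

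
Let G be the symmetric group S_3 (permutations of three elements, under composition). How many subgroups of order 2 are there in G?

3

|G| = 6 and 2 | 6, so subgroups of order 2 are possible by Lagrange.
The subgroups of order 2 are: {e, (1 2)}; {e, (1 3)}; {e, (2 3)}.
So G has 3 subgroups of order 2.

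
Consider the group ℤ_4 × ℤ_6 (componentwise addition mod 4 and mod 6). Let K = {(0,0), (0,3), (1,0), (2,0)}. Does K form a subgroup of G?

No

(1,0) ∈ K but its inverse (3,0) ∉ K, so K is not a subgroup.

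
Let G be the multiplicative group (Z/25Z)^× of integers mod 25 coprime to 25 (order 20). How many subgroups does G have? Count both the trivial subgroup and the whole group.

|G| = 20, so by Lagrange every subgroup order divides 20. Divisors: 1, 2, 4, 5, 10, 20.
Subgroups by order — order 1: 1; order 2: 1; order 4: 1; order 5: 1; order 10: 1; order 20: 1.
Total: 1 + 1 + 1 + 1 + 1 + 1 = 6.

6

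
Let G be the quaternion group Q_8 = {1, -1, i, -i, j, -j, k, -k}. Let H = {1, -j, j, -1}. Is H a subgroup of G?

Yes

|H| = 4 divides |G| = 8, consistent with Lagrange.
H contains the identity, every element's inverse is in H, and H is closed under ·: it is a subgroup.
In fact H = ⟨j⟩.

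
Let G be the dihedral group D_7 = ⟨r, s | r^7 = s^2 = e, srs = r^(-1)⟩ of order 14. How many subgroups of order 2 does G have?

|G| = 14 and 2 | 14, so subgroups of order 2 are possible by Lagrange.
The subgroups of order 2 are: {e, r^2s}; {e, r^3s}; {e, r^4s}; {e, r^5s}; … (7 in all).
So G has 7 subgroups of order 2.

7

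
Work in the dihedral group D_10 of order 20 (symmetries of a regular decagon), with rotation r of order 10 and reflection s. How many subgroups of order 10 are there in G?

|G| = 20 and 10 | 20, so subgroups of order 10 are possible by Lagrange.
The subgroups of order 10 are: {e, r, r^2, r^3, r^4, r^5, r^6, r^7, r^8, r^9}; {e, r^2, r^4, r^6, r^8, s, r^2s, r^4s, r^6s, r^8s}; {e, r^2, r^4, r^6, r^8, rs, r^3s, r^5s, r^7s, r^9s}.
So G has 3 subgroups of order 10.

3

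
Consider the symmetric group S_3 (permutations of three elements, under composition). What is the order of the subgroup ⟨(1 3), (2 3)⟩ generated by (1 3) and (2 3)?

6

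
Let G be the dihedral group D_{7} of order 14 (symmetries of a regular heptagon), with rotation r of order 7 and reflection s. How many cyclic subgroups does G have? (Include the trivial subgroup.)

Group the elements of G by the cyclic subgroup they generate; each cyclic subgroup of order d accounts for φ(d) elements.
Cyclic subgroups by order — order 1: 1; order 2: 7; order 7: 1.
Total: 9.

9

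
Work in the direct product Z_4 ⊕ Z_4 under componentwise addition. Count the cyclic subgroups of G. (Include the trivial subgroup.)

10

Group the elements of G by the cyclic subgroup they generate; each cyclic subgroup of order d accounts for φ(d) elements.
Cyclic subgroups by order — order 1: 1; order 2: 3; order 4: 6.
Total: 10.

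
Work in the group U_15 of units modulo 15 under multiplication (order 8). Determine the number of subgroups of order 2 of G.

3

|G| = 8 and 2 | 8, so subgroups of order 2 are possible by Lagrange.
The subgroups of order 2 are: {1, 11}; {1, 14}; {1, 4}.
So G has 3 subgroups of order 2.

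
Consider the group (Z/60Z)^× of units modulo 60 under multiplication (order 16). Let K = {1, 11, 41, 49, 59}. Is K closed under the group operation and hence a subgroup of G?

No

|K| = 5 does not divide |G| = 16, so by Lagrange K is not a subgroup.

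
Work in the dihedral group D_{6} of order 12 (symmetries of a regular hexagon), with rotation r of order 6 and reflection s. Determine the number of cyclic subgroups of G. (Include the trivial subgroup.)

10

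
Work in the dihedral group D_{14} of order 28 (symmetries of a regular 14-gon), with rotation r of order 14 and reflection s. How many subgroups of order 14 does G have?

3

|G| = 28 and 14 | 28, so subgroups of order 14 are possible by Lagrange.
The subgroups of order 14 are: {e, r, r^2, r^3, r^4, r^5, r^6, r^7, r^8, r^9, r^10, r^11, r^12, r^13}; {e, r^2, r^4, r^6, r^8, r^10, r^12, s, r^2s, r^4s, r^6s, r^8s, r^10s, r^12s}; {e, r^2, r^4, r^6, r^8, r^10, r^12, rs, r^3s, r^5s, r^7s, r^9s, r^11s, r^13s}.
So G has 3 subgroups of order 14.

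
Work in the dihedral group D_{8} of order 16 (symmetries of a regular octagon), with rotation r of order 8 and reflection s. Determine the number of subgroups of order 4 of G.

5

|G| = 16 and 4 | 16, so subgroups of order 4 are possible by Lagrange.
The subgroups of order 4 are: {e, r^2, r^4, r^6}; {e, r^4, r^2s, r^6s}; {e, r^4, r^3s, r^7s}; {e, r^4, s, r^4s}; … (5 in all).
So G has 5 subgroups of order 4.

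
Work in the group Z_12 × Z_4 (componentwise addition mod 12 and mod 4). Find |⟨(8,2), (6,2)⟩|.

12

|⟨(8,2)⟩| = 6 and |⟨(6,2)⟩| = 2, so |H| is a multiple of lcm(6, 2) = 6 and divides |G| = 48.
Closing under the operation: H = {(0,0), (0,2), (2,0), (2,2), (4,0), (4,2), (6,0), (6,2), (8,0), (8,2), (10,0), (10,2)}, so |H| = 12.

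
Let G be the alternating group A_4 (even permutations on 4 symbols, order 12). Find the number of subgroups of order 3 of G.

4

|G| = 12 and 3 | 12, so subgroups of order 3 are possible by Lagrange.
The subgroups of order 3 are: {e, (1 2 3), (1 3 2)}; {e, (1 2 4), (1 4 2)}; {e, (1 3 4), (1 4 3)}; {e, (2 3 4), (2 4 3)}.
So G has 4 subgroups of order 3.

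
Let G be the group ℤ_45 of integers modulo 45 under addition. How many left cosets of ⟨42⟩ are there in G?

|⟨42⟩| = 15 and |G| = 45.
By Lagrange, [G : H] = |G|/|H| = 45/15 = 3.

3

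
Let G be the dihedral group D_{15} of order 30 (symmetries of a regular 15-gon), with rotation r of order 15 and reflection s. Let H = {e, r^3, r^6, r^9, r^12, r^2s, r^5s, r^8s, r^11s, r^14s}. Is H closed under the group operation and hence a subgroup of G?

|H| = 10 divides |G| = 30, consistent with Lagrange.
H contains the identity, every element's inverse is in H, and H is closed under ·: it is a subgroup.

Yes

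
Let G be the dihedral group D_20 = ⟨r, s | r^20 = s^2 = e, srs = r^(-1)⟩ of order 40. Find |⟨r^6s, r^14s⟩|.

10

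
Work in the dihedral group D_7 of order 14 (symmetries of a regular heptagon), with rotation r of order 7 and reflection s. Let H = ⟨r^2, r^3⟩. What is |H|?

7

|⟨r^2⟩| = 7 and |⟨r^3⟩| = 7, so |H| is a multiple of lcm(7, 7) = 7 and divides |G| = 14.
Closing under the operation: H = {e, r, r^2, r^3, r^4, r^5, r^6}, so |H| = 7.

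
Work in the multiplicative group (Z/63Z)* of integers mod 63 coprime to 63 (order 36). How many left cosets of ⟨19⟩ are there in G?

6

|⟨19⟩| = 6 and |G| = 36.
By Lagrange, [G : H] = |G|/|H| = 36/6 = 6.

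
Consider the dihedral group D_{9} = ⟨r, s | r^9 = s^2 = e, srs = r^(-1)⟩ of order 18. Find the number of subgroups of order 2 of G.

|G| = 18 and 2 | 18, so subgroups of order 2 are possible by Lagrange.
The subgroups of order 2 are: {e, r^2s}; {e, r^3s}; {e, r^4s}; {e, r^5s}; … (9 in all).
So G has 9 subgroups of order 2.

9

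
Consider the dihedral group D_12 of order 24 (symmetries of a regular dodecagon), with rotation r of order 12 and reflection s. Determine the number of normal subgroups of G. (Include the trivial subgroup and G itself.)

G has 34 subgroups. Checking conjugation-invariance by order — order 1: 1/1 normal; order 2: 1/13 normal; order 3: 1/1 normal; order 4: 1/7 normal; order 6: 1/5 normal; order 8: 0/3 normal; order 12: 3/3 normal; order 24: 1/1 normal.
Total normal subgroups: 9.

9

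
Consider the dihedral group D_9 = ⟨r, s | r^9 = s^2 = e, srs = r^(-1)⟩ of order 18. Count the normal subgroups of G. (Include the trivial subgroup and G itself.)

G has 16 subgroups. Checking conjugation-invariance by order — order 1: 1/1 normal; order 2: 0/9 normal; order 3: 1/1 normal; order 6: 0/3 normal; order 9: 1/1 normal; order 18: 1/1 normal.
Total normal subgroups: 4.

4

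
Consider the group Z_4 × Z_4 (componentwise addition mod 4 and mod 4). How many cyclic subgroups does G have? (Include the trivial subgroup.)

10

Each element a generates a cyclic subgroup ⟨a⟩; distinct elements may generate the same one (a cyclic group of order d has φ(d) generators).
Cyclic subgroups by order — order 1: 1; order 2: 3; order 4: 6.
Total: 10.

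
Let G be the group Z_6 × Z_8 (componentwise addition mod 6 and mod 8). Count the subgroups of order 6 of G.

|G| = 48 and 6 | 48, so subgroups of order 6 are possible by Lagrange.
The subgroups of order 6 are: {(0,0), (0,4), (2,0), (2,4), (4,0), (4,4)}; {(0,0), (1,0), (2,0), (3,0), (4,0), (5,0)}; {(0,0), (1,4), (2,0), (3,4), (4,0), (5,4)}.
So G has 3 subgroups of order 6.

3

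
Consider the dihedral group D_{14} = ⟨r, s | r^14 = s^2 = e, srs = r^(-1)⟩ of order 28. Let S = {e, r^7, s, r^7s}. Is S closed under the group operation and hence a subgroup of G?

|S| = 4 divides |G| = 28, consistent with Lagrange.
S contains the identity, every element's inverse is in S, and S is closed under ·: it is a subgroup.

Yes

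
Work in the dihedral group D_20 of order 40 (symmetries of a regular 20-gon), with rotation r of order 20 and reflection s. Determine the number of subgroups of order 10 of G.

5

|G| = 40 and 10 | 40, so subgroups of order 10 are possible by Lagrange.
The subgroups of order 10 are: {e, r^2, r^4, r^6, r^8, r^10, r^12, r^14, r^16, r^18}; {e, r^4, r^8, r^12, r^16, r^2s, r^6s, r^10s, r^14s, r^18s}; {e, r^4, r^8, r^12, r^16, r^3s, r^7s, r^11s, r^15s, r^19s}; {e, r^4, r^8, r^12, r^16, s, r^4s, r^8s, r^12s, r^16s}; … (5 in all).
So G has 5 subgroups of order 10.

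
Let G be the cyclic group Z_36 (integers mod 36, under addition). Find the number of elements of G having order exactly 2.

In a cyclic group of order 36, the number of elements of order d (for d | 36) is φ(d).
φ(2) = 1.

1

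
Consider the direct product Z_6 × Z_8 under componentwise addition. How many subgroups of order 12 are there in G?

3

|G| = 48 and 12 | 48, so subgroups of order 12 are possible by Lagrange.
The subgroups of order 12 are: {(0,0), (0,2), (0,4), (0,6), (2,0), (2,2), (2,4), (2,6), (4,0), (4,2), (4,4), (4,6)}; {(0,0), (0,4), (1,0), (1,4), (2,0), (2,4), (3,0), (3,4), (4,0), (4,4), (5,0), (5,4)}; {(0,0), (0,4), (1,2), (1,6), (2,0), (2,4), (3,2), (3,6), (4,0), (4,4), (5,2), (5,6)}.
So G has 3 subgroups of order 12.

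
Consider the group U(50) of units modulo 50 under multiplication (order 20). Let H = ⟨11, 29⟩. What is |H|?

|⟨11⟩| = 5 and |⟨29⟩| = 10, so |H| is a multiple of lcm(5, 10) = 10 and divides |G| = 20.
Closing under the operation: H = {1, 9, 11, 19, 21, 29, 31, 39, 41, 49}, so |H| = 10.

10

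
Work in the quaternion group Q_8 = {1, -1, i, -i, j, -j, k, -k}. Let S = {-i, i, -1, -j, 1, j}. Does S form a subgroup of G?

No

|S| = 6 does not divide |G| = 8, so by Lagrange S is not a subgroup.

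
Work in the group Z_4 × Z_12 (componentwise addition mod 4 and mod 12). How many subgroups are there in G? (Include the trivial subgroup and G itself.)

30

|G| = 48, so by Lagrange every subgroup order divides 48. Divisors: 1, 2, 3, 4, 6, 8, 12, 16, 24, 48.
Subgroups by order — order 1: 1; order 2: 3; order 3: 1; order 4: 7; order 6: 3; order 8: 3; order 12: 7; order 16: 1; order 24: 3; order 48: 1.
Total: 1 + 3 + 1 + 7 + 3 + 3 + 7 + 1 + 3 + 1 = 30.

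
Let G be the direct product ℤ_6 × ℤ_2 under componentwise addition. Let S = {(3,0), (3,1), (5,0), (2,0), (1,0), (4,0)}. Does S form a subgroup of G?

No

The identity (0,0) ∉ S, so S is not a subgroup.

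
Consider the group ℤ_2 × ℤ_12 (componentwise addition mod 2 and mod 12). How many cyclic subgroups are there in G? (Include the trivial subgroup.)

Group the elements of G by the cyclic subgroup they generate; each cyclic subgroup of order d accounts for φ(d) elements.
Cyclic subgroups by order — order 1: 1; order 2: 3; order 3: 1; order 4: 2; order 6: 3; order 12: 2.
Total: 12.

12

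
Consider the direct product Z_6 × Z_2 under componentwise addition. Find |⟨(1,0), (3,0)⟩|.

6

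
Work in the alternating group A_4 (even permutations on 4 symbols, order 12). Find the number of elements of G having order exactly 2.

3

The elements of order 2 are: (1 2)(3 4), (1 3)(2 4), (1 4)(2 3).
That's 3.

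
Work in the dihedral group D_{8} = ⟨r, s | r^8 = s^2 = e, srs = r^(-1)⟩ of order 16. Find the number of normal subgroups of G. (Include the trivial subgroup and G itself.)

7

G has 19 subgroups. Checking conjugation-invariance by order — order 1: 1/1 normal; order 2: 1/9 normal; order 4: 1/5 normal; order 8: 3/3 normal; order 16: 1/1 normal.
Total normal subgroups: 7.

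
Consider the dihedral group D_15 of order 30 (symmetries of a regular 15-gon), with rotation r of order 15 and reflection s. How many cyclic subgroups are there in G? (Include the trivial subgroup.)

Group the elements of G by the cyclic subgroup they generate; each cyclic subgroup of order d accounts for φ(d) elements.
Cyclic subgroups by order — order 1: 1; order 2: 15; order 3: 1; order 5: 1; order 15: 1.
Total: 19.

19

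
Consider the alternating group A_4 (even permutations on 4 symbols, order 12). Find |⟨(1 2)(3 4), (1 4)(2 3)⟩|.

|⟨(1 2)(3 4)⟩| = 2 and |⟨(1 4)(2 3)⟩| = 2, so |H| is a multiple of lcm(2, 2) = 2 and divides |G| = 12.
Closing under the operation: H = {e, (1 2)(3 4), (1 3)(2 4), (1 4)(2 3)}, so |H| = 4.

4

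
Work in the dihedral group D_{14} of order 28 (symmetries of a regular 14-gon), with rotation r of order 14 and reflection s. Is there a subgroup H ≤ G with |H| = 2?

Yes

2 | 28. A subgroup of order 2 is {e, r^10s}.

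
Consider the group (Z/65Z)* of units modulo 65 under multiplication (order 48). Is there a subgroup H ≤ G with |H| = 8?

Yes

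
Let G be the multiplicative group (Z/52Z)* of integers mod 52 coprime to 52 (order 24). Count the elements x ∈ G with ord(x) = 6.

6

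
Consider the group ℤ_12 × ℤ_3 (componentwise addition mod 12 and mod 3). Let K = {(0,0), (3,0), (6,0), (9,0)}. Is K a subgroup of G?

|K| = 4 divides |G| = 36, consistent with Lagrange.
K contains the identity, every element's inverse is in K, and K is closed under +: it is a subgroup.
In fact K = ⟨(9,0)⟩.

Yes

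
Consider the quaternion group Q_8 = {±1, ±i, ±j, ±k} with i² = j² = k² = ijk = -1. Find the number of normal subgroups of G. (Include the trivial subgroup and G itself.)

6

G has 6 subgroups. Checking conjugation-invariance by order — order 1: 1/1 normal; order 2: 1/1 normal; order 4: 3/3 normal; order 8: 1/1 normal.
Total normal subgroups: 6.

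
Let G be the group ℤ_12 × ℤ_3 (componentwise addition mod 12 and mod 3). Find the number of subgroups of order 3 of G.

|G| = 36 and 3 | 36, so subgroups of order 3 are possible by Lagrange.
The subgroups of order 3 are: {(0,0), (0,1), (0,2)}; {(0,0), (4,0), (8,0)}; {(0,0), (4,1), (8,2)}; {(0,0), (4,2), (8,1)}.
So G has 4 subgroups of order 3.

4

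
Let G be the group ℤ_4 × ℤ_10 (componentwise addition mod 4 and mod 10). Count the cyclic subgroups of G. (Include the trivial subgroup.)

12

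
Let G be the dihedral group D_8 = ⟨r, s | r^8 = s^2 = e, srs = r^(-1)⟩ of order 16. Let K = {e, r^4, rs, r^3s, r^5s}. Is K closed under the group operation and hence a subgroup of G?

No

|K| = 5 does not divide |G| = 16, so by Lagrange K is not a subgroup.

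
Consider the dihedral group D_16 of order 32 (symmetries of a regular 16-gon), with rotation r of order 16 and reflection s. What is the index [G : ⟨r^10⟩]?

|⟨r^10⟩| = 8 and |G| = 32.
By Lagrange, [G : H] = |G|/|H| = 32/8 = 4.

4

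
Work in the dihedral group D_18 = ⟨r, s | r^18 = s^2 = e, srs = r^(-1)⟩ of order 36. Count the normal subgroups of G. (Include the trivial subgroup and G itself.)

9

G has 45 subgroups. Checking conjugation-invariance by order — order 1: 1/1 normal; order 2: 1/19 normal; order 3: 1/1 normal; order 4: 0/9 normal; order 6: 1/7 normal; order 9: 1/1 normal; order 12: 0/3 normal; order 18: 3/3 normal; order 36: 1/1 normal.
Total normal subgroups: 9.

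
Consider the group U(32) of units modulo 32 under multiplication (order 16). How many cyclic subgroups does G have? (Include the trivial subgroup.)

8

Each element a generates a cyclic subgroup ⟨a⟩; distinct elements may generate the same one (a cyclic group of order d has φ(d) generators).
Cyclic subgroups by order — order 1: 1; order 2: 3; order 4: 2; order 8: 2.
Total: 8.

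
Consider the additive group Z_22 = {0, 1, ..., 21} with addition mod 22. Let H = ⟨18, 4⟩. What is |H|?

|⟨18⟩| = 11 and |⟨4⟩| = 11, so |H| is a multiple of lcm(11, 11) = 11 and divides |G| = 22.
Closing under the operation: H = {0, 2, 4, 6, 8, 10, 12, 14, 16, 18, 20}, so |H| = 11.

11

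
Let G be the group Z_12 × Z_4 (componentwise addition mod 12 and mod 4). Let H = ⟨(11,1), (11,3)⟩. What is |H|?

|⟨(11,1)⟩| = 12 and |⟨(11,3)⟩| = 12, so |H| is a multiple of lcm(12, 12) = 12 and divides |G| = 48.
Closing under the operation: H = {(0,0), (0,2), (1,1), (1,3), (2,0), (2,2), (3,1), (3,3), (4,0), (4,2), (5,1), (5,3), (6,0), (6,2), (7,1), (7,3), (8,0), (8,2), (9,1), (9,3), (10,0), (10,2), (11,1), (11,3)}, so |H| = 24.

24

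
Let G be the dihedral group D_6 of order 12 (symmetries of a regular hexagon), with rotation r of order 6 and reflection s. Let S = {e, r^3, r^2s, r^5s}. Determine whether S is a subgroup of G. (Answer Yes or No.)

Yes

|S| = 4 divides |G| = 12, consistent with Lagrange.
S contains the identity, every element's inverse is in S, and S is closed under ·: it is a subgroup.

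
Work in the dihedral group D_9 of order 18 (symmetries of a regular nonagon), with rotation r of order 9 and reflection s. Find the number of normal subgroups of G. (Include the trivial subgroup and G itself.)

G has 16 subgroups. Checking conjugation-invariance by order — order 1: 1/1 normal; order 2: 0/9 normal; order 3: 1/1 normal; order 6: 0/3 normal; order 9: 1/1 normal; order 18: 1/1 normal.
Total normal subgroups: 4.

4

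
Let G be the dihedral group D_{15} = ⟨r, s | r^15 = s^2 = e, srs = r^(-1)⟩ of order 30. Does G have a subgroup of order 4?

4 does not divide |G| = 30, so by Lagrange no subgroup of order 4 exists.

No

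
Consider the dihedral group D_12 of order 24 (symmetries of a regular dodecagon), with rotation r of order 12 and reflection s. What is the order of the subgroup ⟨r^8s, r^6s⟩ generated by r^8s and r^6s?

|⟨r^8s⟩| = 2 and |⟨r^6s⟩| = 2, so |H| is a multiple of lcm(2, 2) = 2 and divides |G| = 24.
Closing under the operation: H = {e, r^2, r^4, r^6, r^8, r^10, s, r^2s, r^4s, r^6s, r^8s, r^10s}, so |H| = 12.

12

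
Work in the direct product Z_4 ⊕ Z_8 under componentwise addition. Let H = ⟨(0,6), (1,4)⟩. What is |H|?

|⟨(0,6)⟩| = 4 and |⟨(1,4)⟩| = 4, so |H| is a multiple of lcm(4, 4) = 4 and divides |G| = 32.
Closing under the operation: H = {(0,0), (0,2), (0,4), (0,6), (1,0), (1,2), (1,4), (1,6), (2,0), (2,2), (2,4), (2,6), (3,0), (3,2), (3,4), (3,6)}, so |H| = 16.

16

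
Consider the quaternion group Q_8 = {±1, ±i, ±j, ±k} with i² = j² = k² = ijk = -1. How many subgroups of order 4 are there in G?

3

|G| = 8 and 4 | 8, so subgroups of order 4 are possible by Lagrange.
The subgroups of order 4 are: {1, -1, i, -i}; {1, -1, j, -j}; {1, -1, k, -k}.
So G has 3 subgroups of order 4.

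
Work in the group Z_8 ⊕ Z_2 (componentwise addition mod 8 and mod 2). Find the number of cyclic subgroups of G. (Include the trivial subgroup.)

8

Each element a generates a cyclic subgroup ⟨a⟩; distinct elements may generate the same one (a cyclic group of order d has φ(d) generators).
Cyclic subgroups by order — order 1: 1; order 2: 3; order 4: 2; order 8: 2.
Total: 8.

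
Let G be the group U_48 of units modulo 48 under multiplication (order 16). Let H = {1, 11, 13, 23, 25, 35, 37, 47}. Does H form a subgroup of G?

|H| = 8 divides |G| = 16, consistent with Lagrange.
H contains the identity, every element's inverse is in H, and H is closed under ·: it is a subgroup.

Yes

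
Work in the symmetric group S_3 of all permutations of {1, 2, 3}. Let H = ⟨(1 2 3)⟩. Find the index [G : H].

2

|⟨(1 2 3)⟩| = 3 and |G| = 6.
By Lagrange, [G : H] = |G|/|H| = 6/3 = 2.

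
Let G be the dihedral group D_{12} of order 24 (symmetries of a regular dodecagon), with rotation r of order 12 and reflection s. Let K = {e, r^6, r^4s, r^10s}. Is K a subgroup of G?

Yes

|K| = 4 divides |G| = 24, consistent with Lagrange.
K contains the identity, every element's inverse is in K, and K is closed under ·: it is a subgroup.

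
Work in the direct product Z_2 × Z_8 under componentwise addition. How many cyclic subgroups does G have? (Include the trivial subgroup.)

8

Group the elements of G by the cyclic subgroup they generate; each cyclic subgroup of order d accounts for φ(d) elements.
Cyclic subgroups by order — order 1: 1; order 2: 3; order 4: 2; order 8: 2.
Total: 8.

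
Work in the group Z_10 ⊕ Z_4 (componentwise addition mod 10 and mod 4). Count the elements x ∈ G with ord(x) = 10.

An element (a,b) has order lcm(ord(a), ord(b)); count pairs with lcm equal to 10.
Enumerating gives 12 such elements.

12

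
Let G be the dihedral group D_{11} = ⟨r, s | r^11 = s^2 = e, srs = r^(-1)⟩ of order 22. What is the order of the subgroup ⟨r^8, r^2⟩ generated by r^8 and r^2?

|⟨r^8⟩| = 11 and |⟨r^2⟩| = 11, so |H| is a multiple of lcm(11, 11) = 11 and divides |G| = 22.
Closing under the operation: H = {e, r, r^2, r^3, r^4, r^5, r^6, r^7, r^8, r^9, r^10}, so |H| = 11.

11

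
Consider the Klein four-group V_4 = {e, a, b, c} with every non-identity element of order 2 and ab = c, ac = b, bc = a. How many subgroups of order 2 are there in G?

|G| = 4 and 2 | 4, so subgroups of order 2 are possible by Lagrange.
The subgroups of order 2 are: {e, a}; {e, b}; {e, c}.
So G has 3 subgroups of order 2.

3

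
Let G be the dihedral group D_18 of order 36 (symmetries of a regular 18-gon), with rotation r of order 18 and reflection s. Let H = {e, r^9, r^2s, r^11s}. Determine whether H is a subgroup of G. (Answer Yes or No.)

Yes

|H| = 4 divides |G| = 36, consistent with Lagrange.
H contains the identity, every element's inverse is in H, and H is closed under ·: it is a subgroup.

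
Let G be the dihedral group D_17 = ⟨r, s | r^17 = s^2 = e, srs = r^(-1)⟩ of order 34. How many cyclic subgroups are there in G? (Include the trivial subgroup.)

19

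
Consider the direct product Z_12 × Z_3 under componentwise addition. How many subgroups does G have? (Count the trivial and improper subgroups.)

|G| = 36, so by Lagrange every subgroup order divides 36. Divisors: 1, 2, 3, 4, 6, 9, 12, 18, 36.
Subgroups by order — order 1: 1; order 2: 1; order 3: 4; order 4: 1; order 6: 4; order 9: 1; order 12: 4; order 18: 1; order 36: 1.
Total: 1 + 1 + 4 + 1 + 4 + 1 + 4 + 1 + 1 = 18.

18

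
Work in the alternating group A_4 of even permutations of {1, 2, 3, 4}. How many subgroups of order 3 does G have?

|G| = 12 and 3 | 12, so subgroups of order 3 are possible by Lagrange.
The subgroups of order 3 are: {e, (1 2 3), (1 3 2)}; {e, (1 2 4), (1 4 2)}; {e, (1 3 4), (1 4 3)}; {e, (2 3 4), (2 4 3)}.
So G has 4 subgroups of order 3.

4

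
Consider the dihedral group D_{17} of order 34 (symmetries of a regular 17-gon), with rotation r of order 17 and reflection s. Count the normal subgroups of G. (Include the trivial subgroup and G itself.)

G has 20 subgroups. Checking conjugation-invariance by order — order 1: 1/1 normal; order 2: 0/17 normal; order 17: 1/1 normal; order 34: 1/1 normal.
Total normal subgroups: 3.

3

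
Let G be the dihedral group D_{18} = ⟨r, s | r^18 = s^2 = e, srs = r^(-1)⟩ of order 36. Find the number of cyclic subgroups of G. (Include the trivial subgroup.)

24

Each element a generates a cyclic subgroup ⟨a⟩; distinct elements may generate the same one (a cyclic group of order d has φ(d) generators).
Cyclic subgroups by order — order 1: 1; order 2: 19; order 3: 1; order 6: 1; order 9: 1; order 18: 1.
Total: 24.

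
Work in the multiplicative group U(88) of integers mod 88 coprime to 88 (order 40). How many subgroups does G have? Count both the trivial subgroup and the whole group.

32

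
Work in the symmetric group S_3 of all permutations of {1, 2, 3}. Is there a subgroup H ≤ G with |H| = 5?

5 does not divide |G| = 6, so by Lagrange no subgroup of order 5 exists.

No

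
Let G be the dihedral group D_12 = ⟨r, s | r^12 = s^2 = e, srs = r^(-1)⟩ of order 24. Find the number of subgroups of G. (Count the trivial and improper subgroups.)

34

|G| = 24, so by Lagrange every subgroup order divides 24. Divisors: 1, 2, 3, 4, 6, 8, 12, 24.
Subgroups by order — order 1: 1; order 2: 13; order 3: 1; order 4: 7; order 6: 5; order 8: 3; order 12: 3; order 24: 1.
Total: 1 + 13 + 1 + 7 + 5 + 3 + 3 + 1 = 34.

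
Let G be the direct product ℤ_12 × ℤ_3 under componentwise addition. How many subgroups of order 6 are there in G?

|G| = 36 and 6 | 36, so subgroups of order 6 are possible by Lagrange.
The subgroups of order 6 are: {(0,0), (0,1), (0,2), (6,0), (6,1), (6,2)}; {(0,0), (2,0), (4,0), (6,0), (8,0), (10,0)}; {(0,0), (2,2), (4,1), (6,0), (8,2), (10,1)}; {(0,0), (2,1), (4,2), (6,0), (8,1), (10,2)}.
So G has 4 subgroups of order 6.

4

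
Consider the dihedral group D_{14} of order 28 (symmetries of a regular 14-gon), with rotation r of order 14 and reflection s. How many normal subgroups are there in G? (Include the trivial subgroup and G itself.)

G has 28 subgroups. Checking conjugation-invariance by order — order 1: 1/1 normal; order 2: 1/15 normal; order 4: 0/7 normal; order 7: 1/1 normal; order 14: 3/3 normal; order 28: 1/1 normal.
Total normal subgroups: 7.

7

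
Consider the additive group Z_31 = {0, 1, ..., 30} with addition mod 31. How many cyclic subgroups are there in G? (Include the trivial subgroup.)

2

Group the elements of G by the cyclic subgroup they generate; each cyclic subgroup of order d accounts for φ(d) elements.
Cyclic subgroups by order — order 1: 1; order 31: 1.
Total: 2.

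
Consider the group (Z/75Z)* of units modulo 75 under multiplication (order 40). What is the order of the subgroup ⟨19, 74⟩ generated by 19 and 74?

20

|⟨19⟩| = 10 and |⟨74⟩| = 2, so |H| is a multiple of lcm(10, 2) = 10 and divides |G| = 40.
Closing under the operation: H = {1, 4, 11, 14, 16, 19, 26, 29, 31, 34, 41, 44, 46, 49, 56, 59, 61, 64, 71, 74}, so |H| = 20.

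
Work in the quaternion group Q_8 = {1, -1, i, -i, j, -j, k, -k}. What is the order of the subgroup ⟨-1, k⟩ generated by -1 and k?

4

|⟨-1⟩| = 2 and |⟨k⟩| = 4, so |H| is a multiple of lcm(2, 4) = 4 and divides |G| = 8.
Closing under the operation: H = {1, -1, k, -k}, so |H| = 4.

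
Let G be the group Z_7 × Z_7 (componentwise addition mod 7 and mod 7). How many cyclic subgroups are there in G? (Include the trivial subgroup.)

A cyclic subgroup of order d is generated by each of its φ(d) elements of order d, so the cyclic subgroups of order d number (#elements of order d)/φ(d).
Cyclic subgroups by order — order 1: 1; order 7: 8.
Total: 9.

9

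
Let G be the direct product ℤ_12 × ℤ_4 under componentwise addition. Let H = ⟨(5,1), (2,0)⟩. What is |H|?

|⟨(5,1)⟩| = 12 and |⟨(2,0)⟩| = 6, so |H| is a multiple of lcm(12, 6) = 12 and divides |G| = 48.
Closing under the operation: H = {(0,0), (0,2), (1,1), (1,3), (2,0), (2,2), (3,1), (3,3), (4,0), (4,2), (5,1), (5,3), (6,0), (6,2), (7,1), (7,3), (8,0), (8,2), (9,1), (9,3), (10,0), (10,2), (11,1), (11,3)}, so |H| = 24.

24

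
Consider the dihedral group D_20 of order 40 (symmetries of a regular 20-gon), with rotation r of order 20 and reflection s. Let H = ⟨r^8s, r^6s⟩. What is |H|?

20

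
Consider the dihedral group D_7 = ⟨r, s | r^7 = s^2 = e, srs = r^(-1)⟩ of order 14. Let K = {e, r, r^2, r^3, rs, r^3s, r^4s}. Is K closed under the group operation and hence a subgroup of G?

No

r ∈ K but its inverse r^6 ∉ K, so K is not a subgroup.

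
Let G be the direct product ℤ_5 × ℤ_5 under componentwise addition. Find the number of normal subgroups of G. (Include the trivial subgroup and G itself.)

8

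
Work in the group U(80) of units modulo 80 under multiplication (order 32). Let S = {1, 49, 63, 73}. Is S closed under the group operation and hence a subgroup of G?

No

73 ∈ S but its inverse 57 ∉ S, so S is not a subgroup.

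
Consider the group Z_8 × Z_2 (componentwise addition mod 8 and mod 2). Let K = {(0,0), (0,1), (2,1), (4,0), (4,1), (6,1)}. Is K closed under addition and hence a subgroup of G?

No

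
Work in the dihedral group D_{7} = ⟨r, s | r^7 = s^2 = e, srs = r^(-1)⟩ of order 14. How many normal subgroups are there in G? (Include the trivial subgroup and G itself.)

3

G has 10 subgroups. Checking conjugation-invariance by order — order 1: 1/1 normal; order 2: 0/7 normal; order 7: 1/1 normal; order 14: 1/1 normal.
Total normal subgroups: 3.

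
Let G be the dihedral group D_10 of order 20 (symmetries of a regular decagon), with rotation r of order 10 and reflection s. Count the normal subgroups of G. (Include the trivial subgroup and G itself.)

G has 22 subgroups. Checking conjugation-invariance by order — order 1: 1/1 normal; order 2: 1/11 normal; order 4: 0/5 normal; order 5: 1/1 normal; order 10: 3/3 normal; order 20: 1/1 normal.
Total normal subgroups: 7.

7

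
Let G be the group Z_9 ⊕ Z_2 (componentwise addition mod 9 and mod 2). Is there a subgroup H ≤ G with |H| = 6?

Yes

6 | 18. A subgroup of order 6 is {(0,0), (0,1), (3,0), (3,1), (6,0), (6,1)}.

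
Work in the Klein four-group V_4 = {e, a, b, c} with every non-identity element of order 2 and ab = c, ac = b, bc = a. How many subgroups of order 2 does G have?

|G| = 4 and 2 | 4, so subgroups of order 2 are possible by Lagrange.
The subgroups of order 2 are: {e, a}; {e, b}; {e, c}.
So G has 3 subgroups of order 2.

3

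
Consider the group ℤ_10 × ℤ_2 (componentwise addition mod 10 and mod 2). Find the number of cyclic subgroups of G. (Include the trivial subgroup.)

8

Each element a generates a cyclic subgroup ⟨a⟩; distinct elements may generate the same one (a cyclic group of order d has φ(d) generators).
Cyclic subgroups by order — order 1: 1; order 2: 3; order 5: 1; order 10: 3.
Total: 8.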